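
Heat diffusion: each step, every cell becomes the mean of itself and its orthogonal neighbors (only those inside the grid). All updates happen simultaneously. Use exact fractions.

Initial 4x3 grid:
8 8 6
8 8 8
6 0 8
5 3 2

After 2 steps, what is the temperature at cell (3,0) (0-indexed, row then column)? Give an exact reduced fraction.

Step 1: cell (3,0) = 14/3
Step 2: cell (3,0) = 143/36
Full grid after step 2:
  23/3 877/120 67/9
  533/80 339/50 193/30
  263/48 463/100 16/3
  143/36 33/8 34/9

Answer: 143/36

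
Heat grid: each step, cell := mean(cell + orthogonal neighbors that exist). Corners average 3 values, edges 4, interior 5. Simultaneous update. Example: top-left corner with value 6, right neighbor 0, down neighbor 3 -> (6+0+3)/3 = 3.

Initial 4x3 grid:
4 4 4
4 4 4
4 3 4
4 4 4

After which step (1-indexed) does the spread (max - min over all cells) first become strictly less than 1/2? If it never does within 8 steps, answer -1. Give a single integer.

Step 1: max=4, min=15/4, spread=1/4
  -> spread < 1/2 first at step 1
Step 2: max=4, min=377/100, spread=23/100
Step 3: max=1587/400, min=18389/4800, spread=131/960
Step 4: max=28409/7200, min=166249/43200, spread=841/8640
Step 5: max=5666627/1440000, min=66577949/17280000, spread=56863/691200
Step 6: max=50850457/12960000, min=600545659/155520000, spread=386393/6220800
Step 7: max=20315641187/5184000000, min=240438276869/62208000000, spread=26795339/497664000
Step 8: max=1217073850333/311040000000, min=14446104285871/3732480000000, spread=254051069/5971968000

Answer: 1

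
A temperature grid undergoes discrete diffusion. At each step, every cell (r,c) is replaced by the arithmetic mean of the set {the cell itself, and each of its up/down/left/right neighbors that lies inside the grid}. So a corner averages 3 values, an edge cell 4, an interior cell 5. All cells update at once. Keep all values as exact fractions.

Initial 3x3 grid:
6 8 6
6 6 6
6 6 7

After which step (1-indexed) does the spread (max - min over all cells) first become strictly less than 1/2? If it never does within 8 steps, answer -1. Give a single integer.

Step 1: max=20/3, min=6, spread=2/3
Step 2: max=787/120, min=73/12, spread=19/40
  -> spread < 1/2 first at step 2
Step 3: max=13999/2160, min=4463/720, spread=61/216
Step 4: max=832313/129600, min=268921/43200, spread=511/2592
Step 5: max=49804111/7776000, min=16242287/2592000, spread=4309/31104
Step 6: max=2976711017/466560000, min=977114089/155520000, spread=36295/373248
Step 7: max=178264858399/27993600000, min=58784592383/9331200000, spread=305773/4478976
Step 8: max=10677205692953/1679616000000, min=3532235741401/559872000000, spread=2575951/53747712

Answer: 2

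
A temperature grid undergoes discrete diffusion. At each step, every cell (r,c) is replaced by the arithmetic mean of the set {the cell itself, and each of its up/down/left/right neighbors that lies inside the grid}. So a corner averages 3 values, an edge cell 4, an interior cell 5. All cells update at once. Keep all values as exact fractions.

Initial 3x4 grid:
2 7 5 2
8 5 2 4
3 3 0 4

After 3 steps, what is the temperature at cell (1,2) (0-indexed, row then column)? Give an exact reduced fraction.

Answer: 20741/6000

Derivation:
Step 1: cell (1,2) = 16/5
Step 2: cell (1,2) = 349/100
Step 3: cell (1,2) = 20741/6000
Full grid after step 3:
  2129/432 31987/7200 28447/7200 7627/2160
  32297/7200 25211/6000 20741/6000 721/225
  907/216 3239/900 11261/3600 382/135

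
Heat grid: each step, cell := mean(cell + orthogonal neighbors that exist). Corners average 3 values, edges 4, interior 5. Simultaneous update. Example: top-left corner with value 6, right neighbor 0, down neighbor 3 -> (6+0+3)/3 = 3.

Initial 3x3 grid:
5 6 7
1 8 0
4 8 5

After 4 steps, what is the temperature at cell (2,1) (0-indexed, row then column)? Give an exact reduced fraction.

Step 1: cell (2,1) = 25/4
Step 2: cell (2,1) = 1171/240
Step 3: cell (2,1) = 73697/14400
Step 4: cell (2,1) = 4224859/864000
Full grid after step 4:
  3331/675 2113867/432000 326801/64800
  2077867/432000 200737/40000 531623/108000
  639877/129600 4224859/864000 652327/129600

Answer: 4224859/864000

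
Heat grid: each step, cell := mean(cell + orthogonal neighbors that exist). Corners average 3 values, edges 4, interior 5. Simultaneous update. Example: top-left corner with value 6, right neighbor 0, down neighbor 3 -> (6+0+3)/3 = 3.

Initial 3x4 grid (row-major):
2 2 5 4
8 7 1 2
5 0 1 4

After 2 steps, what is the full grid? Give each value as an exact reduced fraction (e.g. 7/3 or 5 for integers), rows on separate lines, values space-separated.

Answer: 9/2 73/20 52/15 113/36
523/120 391/100 281/100 239/80
157/36 761/240 617/240 79/36

Derivation:
After step 1:
  4 4 3 11/3
  11/2 18/5 16/5 11/4
  13/3 13/4 3/2 7/3
After step 2:
  9/2 73/20 52/15 113/36
  523/120 391/100 281/100 239/80
  157/36 761/240 617/240 79/36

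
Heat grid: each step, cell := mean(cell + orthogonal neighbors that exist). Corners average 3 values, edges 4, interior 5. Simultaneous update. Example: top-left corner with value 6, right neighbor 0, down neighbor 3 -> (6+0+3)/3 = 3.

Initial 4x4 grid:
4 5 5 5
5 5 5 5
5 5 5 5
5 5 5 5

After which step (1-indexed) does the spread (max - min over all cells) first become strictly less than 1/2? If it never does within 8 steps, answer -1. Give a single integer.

Answer: 1

Derivation:
Step 1: max=5, min=14/3, spread=1/3
  -> spread < 1/2 first at step 1
Step 2: max=5, min=85/18, spread=5/18
Step 3: max=5, min=1039/216, spread=41/216
Step 4: max=5, min=31357/6480, spread=1043/6480
Step 5: max=5, min=946447/194400, spread=25553/194400
Step 6: max=89921/18000, min=28488541/5832000, spread=645863/5832000
Step 7: max=599029/120000, min=857158309/174960000, spread=16225973/174960000
Step 8: max=269299/54000, min=25766522017/5248800000, spread=409340783/5248800000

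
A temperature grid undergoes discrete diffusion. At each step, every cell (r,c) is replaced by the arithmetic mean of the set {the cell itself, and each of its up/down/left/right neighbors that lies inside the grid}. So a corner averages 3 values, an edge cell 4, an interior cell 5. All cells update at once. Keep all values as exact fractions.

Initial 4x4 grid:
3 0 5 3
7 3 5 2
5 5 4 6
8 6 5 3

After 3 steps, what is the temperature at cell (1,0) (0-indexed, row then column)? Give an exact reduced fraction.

Step 1: cell (1,0) = 9/2
Step 2: cell (1,0) = 217/48
Step 3: cell (1,0) = 31319/7200
Full grid after step 3:
  1639/432 12667/3600 12739/3600 7583/2160
  31319/7200 25157/6000 23129/6000 28103/7200
  38351/7200 29051/6000 27487/6000 30079/7200
  12221/2160 4897/900 4283/900 1973/432

Answer: 31319/7200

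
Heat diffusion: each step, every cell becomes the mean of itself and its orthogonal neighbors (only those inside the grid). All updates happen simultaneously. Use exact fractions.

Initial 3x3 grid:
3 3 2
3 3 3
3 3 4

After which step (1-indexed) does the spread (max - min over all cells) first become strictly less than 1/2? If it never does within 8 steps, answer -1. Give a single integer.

Answer: 2

Derivation:
Step 1: max=10/3, min=8/3, spread=2/3
Step 2: max=115/36, min=101/36, spread=7/18
  -> spread < 1/2 first at step 2
Step 3: max=1345/432, min=1247/432, spread=49/216
Step 4: max=21247/6912, min=20225/6912, spread=511/3456
Step 5: max=253141/82944, min=244523/82944, spread=4309/41472
Step 6: max=3022279/995328, min=2949689/995328, spread=36295/497664
Step 7: max=36137581/11943936, min=35526035/11943936, spread=305773/5971968
Step 8: max=432557647/143327232, min=427405745/143327232, spread=2575951/71663616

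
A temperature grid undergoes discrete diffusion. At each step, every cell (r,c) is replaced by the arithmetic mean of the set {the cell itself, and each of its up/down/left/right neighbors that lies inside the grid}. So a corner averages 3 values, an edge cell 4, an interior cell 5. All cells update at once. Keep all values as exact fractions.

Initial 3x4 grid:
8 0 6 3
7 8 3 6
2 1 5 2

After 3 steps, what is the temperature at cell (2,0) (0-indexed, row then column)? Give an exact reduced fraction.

Answer: 2267/540

Derivation:
Step 1: cell (2,0) = 10/3
Step 2: cell (2,0) = 163/36
Step 3: cell (2,0) = 2267/540
Full grid after step 3:
  3481/720 2957/600 4999/1200 793/180
  71053/14400 12691/3000 26777/6000 28259/7200
  2267/540 30959/7200 26819/7200 8861/2160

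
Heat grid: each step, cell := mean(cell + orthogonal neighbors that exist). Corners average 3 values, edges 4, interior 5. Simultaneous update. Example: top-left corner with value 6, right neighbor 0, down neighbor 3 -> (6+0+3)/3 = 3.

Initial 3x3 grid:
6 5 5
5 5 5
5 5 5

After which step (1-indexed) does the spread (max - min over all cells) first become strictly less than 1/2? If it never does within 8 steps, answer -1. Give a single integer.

Answer: 1

Derivation:
Step 1: max=16/3, min=5, spread=1/3
  -> spread < 1/2 first at step 1
Step 2: max=95/18, min=5, spread=5/18
Step 3: max=1121/216, min=5, spread=41/216
Step 4: max=66931/12960, min=1811/360, spread=347/2592
Step 5: max=3994937/777600, min=18157/3600, spread=2921/31104
Step 6: max=239108539/46656000, min=2185483/432000, spread=24611/373248
Step 7: max=14315522033/2799360000, min=49256741/9720000, spread=207329/4478976
Step 8: max=857837952451/167961600000, min=2630801599/518400000, spread=1746635/53747712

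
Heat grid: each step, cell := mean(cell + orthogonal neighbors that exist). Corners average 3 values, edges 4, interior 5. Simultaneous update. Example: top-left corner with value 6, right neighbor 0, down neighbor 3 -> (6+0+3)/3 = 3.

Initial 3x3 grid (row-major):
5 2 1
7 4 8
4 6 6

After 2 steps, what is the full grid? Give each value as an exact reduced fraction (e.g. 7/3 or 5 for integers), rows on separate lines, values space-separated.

After step 1:
  14/3 3 11/3
  5 27/5 19/4
  17/3 5 20/3
After step 2:
  38/9 251/60 137/36
  311/60 463/100 1229/240
  47/9 341/60 197/36

Answer: 38/9 251/60 137/36
311/60 463/100 1229/240
47/9 341/60 197/36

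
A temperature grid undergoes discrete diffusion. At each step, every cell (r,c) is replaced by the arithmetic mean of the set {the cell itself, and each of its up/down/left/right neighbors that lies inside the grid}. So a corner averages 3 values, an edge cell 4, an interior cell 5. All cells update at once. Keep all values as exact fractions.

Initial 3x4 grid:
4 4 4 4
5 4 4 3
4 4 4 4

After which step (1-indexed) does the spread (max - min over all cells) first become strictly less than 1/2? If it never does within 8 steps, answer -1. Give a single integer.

Answer: 3

Derivation:
Step 1: max=13/3, min=11/3, spread=2/3
Step 2: max=1027/240, min=893/240, spread=67/120
Step 3: max=9077/2160, min=8203/2160, spread=437/1080
  -> spread < 1/2 first at step 3
Step 4: max=721151/172800, min=661249/172800, spread=29951/86400
Step 5: max=6427561/1555200, min=6014039/1555200, spread=206761/777600
Step 6: max=512094763/124416000, min=483233237/124416000, spread=14430763/62208000
Step 7: max=6111822109/1492992000, min=5832113891/1492992000, spread=139854109/746496000
Step 8: max=365432623559/89579520000, min=351203536441/89579520000, spread=7114543559/44789760000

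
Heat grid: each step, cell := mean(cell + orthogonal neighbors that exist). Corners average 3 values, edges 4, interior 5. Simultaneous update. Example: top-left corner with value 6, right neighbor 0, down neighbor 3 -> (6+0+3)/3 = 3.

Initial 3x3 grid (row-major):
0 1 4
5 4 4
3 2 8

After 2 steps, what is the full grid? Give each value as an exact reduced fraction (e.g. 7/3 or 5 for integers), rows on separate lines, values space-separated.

After step 1:
  2 9/4 3
  3 16/5 5
  10/3 17/4 14/3
After step 2:
  29/12 209/80 41/12
  173/60 177/50 119/30
  127/36 309/80 167/36

Answer: 29/12 209/80 41/12
173/60 177/50 119/30
127/36 309/80 167/36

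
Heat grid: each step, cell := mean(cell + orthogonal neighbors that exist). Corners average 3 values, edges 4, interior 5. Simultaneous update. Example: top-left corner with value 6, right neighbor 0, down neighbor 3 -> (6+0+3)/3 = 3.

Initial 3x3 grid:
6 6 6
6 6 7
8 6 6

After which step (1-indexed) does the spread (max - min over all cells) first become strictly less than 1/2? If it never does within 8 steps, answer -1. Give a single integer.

Step 1: max=20/3, min=6, spread=2/3
Step 2: max=59/9, min=92/15, spread=19/45
  -> spread < 1/2 first at step 2
Step 3: max=1739/270, min=11153/1800, spread=1321/5400
Step 4: max=207221/32400, min=806959/129600, spread=877/5184
Step 5: max=1546439/243000, min=48564173/7776000, spread=7375/62208
Step 6: max=740157539/116640000, min=2921787031/466560000, spread=62149/746496
Step 7: max=22158208829/3499200000, min=175629598757/27993600000, spread=523543/8957952
Step 8: max=2655340121201/419904000000, min=10552445031679/1679616000000, spread=4410589/107495424

Answer: 2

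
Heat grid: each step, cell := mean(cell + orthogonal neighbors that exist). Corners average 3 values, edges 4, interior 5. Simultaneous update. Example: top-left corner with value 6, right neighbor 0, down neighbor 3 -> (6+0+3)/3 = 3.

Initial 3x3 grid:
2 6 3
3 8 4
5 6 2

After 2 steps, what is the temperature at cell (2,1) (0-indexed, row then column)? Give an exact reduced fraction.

Step 1: cell (2,1) = 21/4
Step 2: cell (2,1) = 1159/240
Full grid after step 2:
  155/36 363/80 40/9
  547/120 483/100 1079/240
  173/36 1159/240 9/2

Answer: 1159/240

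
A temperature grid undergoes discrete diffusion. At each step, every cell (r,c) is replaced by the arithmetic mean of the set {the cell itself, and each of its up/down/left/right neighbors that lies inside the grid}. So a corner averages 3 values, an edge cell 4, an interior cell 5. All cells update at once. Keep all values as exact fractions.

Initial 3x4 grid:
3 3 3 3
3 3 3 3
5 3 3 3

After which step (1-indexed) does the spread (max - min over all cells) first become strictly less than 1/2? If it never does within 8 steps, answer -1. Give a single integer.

Step 1: max=11/3, min=3, spread=2/3
Step 2: max=32/9, min=3, spread=5/9
Step 3: max=365/108, min=3, spread=41/108
  -> spread < 1/2 first at step 3
Step 4: max=43097/12960, min=3, spread=4217/12960
Step 5: max=2541949/777600, min=10879/3600, spread=38417/155520
Step 6: max=151168211/46656000, min=218597/72000, spread=1903471/9331200
Step 7: max=8999069089/2799360000, min=6595759/2160000, spread=18038617/111974400
Step 8: max=537152982851/167961600000, min=596126759/194400000, spread=883978523/6718464000

Answer: 3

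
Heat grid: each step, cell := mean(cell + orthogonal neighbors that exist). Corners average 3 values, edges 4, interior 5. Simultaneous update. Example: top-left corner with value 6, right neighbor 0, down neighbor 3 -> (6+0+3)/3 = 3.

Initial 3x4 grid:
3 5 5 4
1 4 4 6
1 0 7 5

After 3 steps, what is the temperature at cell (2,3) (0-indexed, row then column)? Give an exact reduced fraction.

Answer: 3529/720

Derivation:
Step 1: cell (2,3) = 6
Step 2: cell (2,3) = 59/12
Step 3: cell (2,3) = 3529/720
Full grid after step 3:
  539/180 361/96 139/32 589/120
  7789/2880 971/300 891/200 4597/960
  4873/2160 455/144 49/12 3529/720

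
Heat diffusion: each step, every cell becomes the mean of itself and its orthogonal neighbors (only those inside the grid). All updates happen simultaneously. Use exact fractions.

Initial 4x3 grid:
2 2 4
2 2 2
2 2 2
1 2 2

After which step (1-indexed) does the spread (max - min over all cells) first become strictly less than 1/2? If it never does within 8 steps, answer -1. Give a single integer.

Step 1: max=8/3, min=5/3, spread=1
Step 2: max=23/9, min=31/18, spread=5/6
Step 3: max=257/108, min=391/216, spread=41/72
Step 4: max=30137/12960, min=47623/25920, spread=4217/8640
  -> spread < 1/2 first at step 4
Step 5: max=1755817/777600, min=2935379/1555200, spread=38417/103680
Step 6: max=103670783/46656000, min=178789501/93312000, spread=1903471/6220800
Step 7: max=6124697257/2799360000, min=10896498239/5598720000, spread=18038617/74649600
Step 8: max=363607022963/167961600000, min=660915656701/335923200000, spread=883978523/4478976000

Answer: 4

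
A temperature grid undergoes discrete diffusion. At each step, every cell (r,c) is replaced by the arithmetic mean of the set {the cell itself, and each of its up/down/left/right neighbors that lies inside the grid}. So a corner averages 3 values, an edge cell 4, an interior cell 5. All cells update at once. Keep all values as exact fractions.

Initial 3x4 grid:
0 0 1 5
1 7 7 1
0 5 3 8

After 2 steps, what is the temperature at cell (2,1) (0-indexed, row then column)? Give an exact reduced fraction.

Answer: 31/8

Derivation:
Step 1: cell (2,1) = 15/4
Step 2: cell (2,1) = 31/8
Full grid after step 2:
  13/9 115/48 683/240 65/18
  25/12 311/100 441/100 923/240
  31/12 31/8 173/40 5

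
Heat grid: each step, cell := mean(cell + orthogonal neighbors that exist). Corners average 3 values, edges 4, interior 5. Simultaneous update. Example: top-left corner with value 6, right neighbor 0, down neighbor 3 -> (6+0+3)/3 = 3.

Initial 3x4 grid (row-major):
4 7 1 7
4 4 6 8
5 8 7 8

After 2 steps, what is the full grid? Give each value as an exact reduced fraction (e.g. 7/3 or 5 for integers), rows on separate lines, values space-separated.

After step 1:
  5 4 21/4 16/3
  17/4 29/5 26/5 29/4
  17/3 6 29/4 23/3
After step 2:
  53/12 401/80 1187/240 107/18
  1243/240 101/20 123/20 509/80
  191/36 1483/240 1567/240 133/18

Answer: 53/12 401/80 1187/240 107/18
1243/240 101/20 123/20 509/80
191/36 1483/240 1567/240 133/18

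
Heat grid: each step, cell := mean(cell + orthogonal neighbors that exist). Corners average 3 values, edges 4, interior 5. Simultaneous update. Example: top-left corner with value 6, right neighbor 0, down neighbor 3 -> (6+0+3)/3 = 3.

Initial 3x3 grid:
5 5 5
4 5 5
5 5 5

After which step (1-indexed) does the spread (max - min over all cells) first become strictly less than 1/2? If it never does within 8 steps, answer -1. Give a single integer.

Step 1: max=5, min=14/3, spread=1/3
  -> spread < 1/2 first at step 1
Step 2: max=5, min=1133/240, spread=67/240
Step 3: max=993/200, min=10363/2160, spread=1807/10800
Step 4: max=26639/5400, min=4162037/864000, spread=33401/288000
Step 5: max=2656609/540000, min=37650067/7776000, spread=3025513/38880000
Step 6: max=141244051/28800000, min=15087073133/3110400000, spread=53531/995328
Step 7: max=38088883949/7776000000, min=907087074151/186624000000, spread=450953/11943936
Step 8: max=4564591389481/933120000000, min=54478296439397/11197440000000, spread=3799043/143327232

Answer: 1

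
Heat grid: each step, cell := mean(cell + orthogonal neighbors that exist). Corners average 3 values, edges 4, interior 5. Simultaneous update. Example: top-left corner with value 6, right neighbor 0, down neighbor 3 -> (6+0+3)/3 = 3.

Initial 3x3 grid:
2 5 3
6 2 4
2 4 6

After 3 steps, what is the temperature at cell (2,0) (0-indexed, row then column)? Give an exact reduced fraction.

Step 1: cell (2,0) = 4
Step 2: cell (2,0) = 7/2
Step 3: cell (2,0) = 153/40
Full grid after step 3:
  1009/270 12961/3600 2789/720
  6443/1800 7801/2000 54719/14400
  153/40 27097/7200 8797/2160

Answer: 153/40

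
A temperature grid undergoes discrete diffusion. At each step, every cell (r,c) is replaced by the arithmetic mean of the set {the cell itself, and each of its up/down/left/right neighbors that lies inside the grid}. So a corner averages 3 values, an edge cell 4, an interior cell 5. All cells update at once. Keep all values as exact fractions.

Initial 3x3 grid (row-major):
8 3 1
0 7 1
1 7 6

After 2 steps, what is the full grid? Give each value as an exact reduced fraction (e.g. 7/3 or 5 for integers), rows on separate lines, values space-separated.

After step 1:
  11/3 19/4 5/3
  4 18/5 15/4
  8/3 21/4 14/3
After step 2:
  149/36 821/240 61/18
  209/60 427/100 821/240
  143/36 971/240 41/9

Answer: 149/36 821/240 61/18
209/60 427/100 821/240
143/36 971/240 41/9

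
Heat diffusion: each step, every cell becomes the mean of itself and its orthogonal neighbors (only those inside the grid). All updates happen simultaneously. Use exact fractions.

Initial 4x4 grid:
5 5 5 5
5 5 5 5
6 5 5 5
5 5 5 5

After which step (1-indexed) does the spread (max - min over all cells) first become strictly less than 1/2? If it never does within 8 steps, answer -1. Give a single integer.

Step 1: max=16/3, min=5, spread=1/3
  -> spread < 1/2 first at step 1
Step 2: max=631/120, min=5, spread=31/120
Step 3: max=5611/1080, min=5, spread=211/1080
Step 4: max=556843/108000, min=5, spread=16843/108000
Step 5: max=4998643/972000, min=45079/9000, spread=130111/972000
Step 6: max=149442367/29160000, min=2707159/540000, spread=3255781/29160000
Step 7: max=4474353691/874800000, min=2711107/540000, spread=82360351/874800000
Step 8: max=133971316891/26244000000, min=488506441/97200000, spread=2074577821/26244000000

Answer: 1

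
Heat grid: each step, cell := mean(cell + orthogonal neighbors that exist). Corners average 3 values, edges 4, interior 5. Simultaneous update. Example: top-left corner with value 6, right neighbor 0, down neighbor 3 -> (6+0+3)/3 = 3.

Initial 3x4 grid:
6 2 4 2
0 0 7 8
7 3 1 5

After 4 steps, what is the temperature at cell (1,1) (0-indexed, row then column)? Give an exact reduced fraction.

Step 1: cell (1,1) = 12/5
Step 2: cell (1,1) = 77/25
Step 3: cell (1,1) = 6399/2000
Step 4: cell (1,1) = 398651/120000
Full grid after step 4:
  396593/129600 713083/216000 828643/216000 68821/16200
  879329/288000 398651/120000 696089/180000 1859101/432000
  404293/129600 726083/216000 837643/216000 138617/32400

Answer: 398651/120000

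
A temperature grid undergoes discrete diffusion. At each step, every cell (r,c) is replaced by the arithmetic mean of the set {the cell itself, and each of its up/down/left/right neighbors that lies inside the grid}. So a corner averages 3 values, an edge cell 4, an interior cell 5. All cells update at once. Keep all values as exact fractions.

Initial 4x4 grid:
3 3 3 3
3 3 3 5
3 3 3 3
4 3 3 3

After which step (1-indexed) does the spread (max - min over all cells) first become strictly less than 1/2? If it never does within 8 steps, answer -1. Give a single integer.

Step 1: max=11/3, min=3, spread=2/3
Step 2: max=211/60, min=3, spread=31/60
Step 3: max=1831/540, min=145/48, spread=799/2160
  -> spread < 1/2 first at step 3
Step 4: max=178843/54000, min=22031/7200, spread=27221/108000
Step 5: max=1596643/486000, min=665357/216000, spread=398359/1944000
Step 6: max=47446357/14580000, min=20108027/6480000, spread=1762637/11664000
Step 7: max=708046493/218700000, min=24234341/7776000, spread=211645219/1749600000
Step 8: max=42287659891/13122000000, min=18247325531/5832000000, spread=984941957/10497600000

Answer: 3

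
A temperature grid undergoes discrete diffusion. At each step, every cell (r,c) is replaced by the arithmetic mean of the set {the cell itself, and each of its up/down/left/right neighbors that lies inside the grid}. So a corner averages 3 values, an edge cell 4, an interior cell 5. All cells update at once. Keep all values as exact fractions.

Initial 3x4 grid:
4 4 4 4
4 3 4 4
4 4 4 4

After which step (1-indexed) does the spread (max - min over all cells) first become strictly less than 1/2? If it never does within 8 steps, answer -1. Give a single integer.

Step 1: max=4, min=15/4, spread=1/4
  -> spread < 1/2 first at step 1
Step 2: max=4, min=377/100, spread=23/100
Step 3: max=1587/400, min=18389/4800, spread=131/960
Step 4: max=28409/7200, min=166249/43200, spread=841/8640
Step 5: max=5666627/1440000, min=66577949/17280000, spread=56863/691200
Step 6: max=50850457/12960000, min=600545659/155520000, spread=386393/6220800
Step 7: max=20315641187/5184000000, min=240438276869/62208000000, spread=26795339/497664000
Step 8: max=1217073850333/311040000000, min=14446104285871/3732480000000, spread=254051069/5971968000

Answer: 1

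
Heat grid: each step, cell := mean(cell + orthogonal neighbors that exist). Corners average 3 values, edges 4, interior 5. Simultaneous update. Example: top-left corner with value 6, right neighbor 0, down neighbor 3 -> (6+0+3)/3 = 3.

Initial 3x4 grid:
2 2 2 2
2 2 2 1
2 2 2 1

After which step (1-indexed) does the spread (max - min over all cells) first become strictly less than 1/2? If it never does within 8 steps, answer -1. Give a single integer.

Step 1: max=2, min=4/3, spread=2/3
Step 2: max=2, min=55/36, spread=17/36
  -> spread < 1/2 first at step 2
Step 3: max=2, min=3473/2160, spread=847/2160
Step 4: max=446/225, min=54169/32400, spread=2011/6480
Step 5: max=212287/108000, min=6645217/3888000, spread=199423/777600
Step 6: max=4204751/2160000, min=405655133/233280000, spread=1938319/9331200
Step 7: max=375355801/194400000, min=24631922947/13996800000, spread=95747789/559872000
Step 8: max=22354856059/11664000000, min=1492046744873/839808000000, spread=940023131/6718464000

Answer: 2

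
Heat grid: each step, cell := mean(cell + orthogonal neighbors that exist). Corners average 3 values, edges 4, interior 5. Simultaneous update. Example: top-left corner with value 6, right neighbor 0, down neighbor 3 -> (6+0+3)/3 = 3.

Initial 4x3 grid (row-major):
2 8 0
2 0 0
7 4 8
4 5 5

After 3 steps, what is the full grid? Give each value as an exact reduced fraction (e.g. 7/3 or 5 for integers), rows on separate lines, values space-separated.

Answer: 127/40 20581/7200 5983/2160
517/150 19753/6000 22591/7200
14893/3600 24953/6000 9737/2400
5089/1080 34001/7200 1147/240

Derivation:
After step 1:
  4 5/2 8/3
  11/4 14/5 2
  17/4 24/5 17/4
  16/3 9/2 6
After step 2:
  37/12 359/120 43/18
  69/20 297/100 703/240
  257/60 103/25 341/80
  169/36 619/120 59/12
After step 3:
  127/40 20581/7200 5983/2160
  517/150 19753/6000 22591/7200
  14893/3600 24953/6000 9737/2400
  5089/1080 34001/7200 1147/240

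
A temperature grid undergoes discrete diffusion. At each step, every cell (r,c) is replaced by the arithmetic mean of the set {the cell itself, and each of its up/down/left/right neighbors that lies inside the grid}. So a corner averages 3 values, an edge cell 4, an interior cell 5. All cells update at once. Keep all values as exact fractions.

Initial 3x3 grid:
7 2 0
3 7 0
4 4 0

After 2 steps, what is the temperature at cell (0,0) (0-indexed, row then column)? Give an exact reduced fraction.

Answer: 53/12

Derivation:
Step 1: cell (0,0) = 4
Step 2: cell (0,0) = 53/12
Full grid after step 2:
  53/12 89/30 77/36
  967/240 359/100 139/80
  38/9 239/80 41/18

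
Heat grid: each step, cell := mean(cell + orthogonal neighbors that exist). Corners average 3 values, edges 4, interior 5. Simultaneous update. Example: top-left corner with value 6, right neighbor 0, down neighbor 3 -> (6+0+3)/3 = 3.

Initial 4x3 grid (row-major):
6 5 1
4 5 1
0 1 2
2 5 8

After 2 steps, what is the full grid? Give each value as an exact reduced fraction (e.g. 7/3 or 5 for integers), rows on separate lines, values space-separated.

Answer: 13/3 887/240 53/18
137/40 321/100 647/240
313/120 291/100 257/80
97/36 209/60 4

Derivation:
After step 1:
  5 17/4 7/3
  15/4 16/5 9/4
  7/4 13/5 3
  7/3 4 5
After step 2:
  13/3 887/240 53/18
  137/40 321/100 647/240
  313/120 291/100 257/80
  97/36 209/60 4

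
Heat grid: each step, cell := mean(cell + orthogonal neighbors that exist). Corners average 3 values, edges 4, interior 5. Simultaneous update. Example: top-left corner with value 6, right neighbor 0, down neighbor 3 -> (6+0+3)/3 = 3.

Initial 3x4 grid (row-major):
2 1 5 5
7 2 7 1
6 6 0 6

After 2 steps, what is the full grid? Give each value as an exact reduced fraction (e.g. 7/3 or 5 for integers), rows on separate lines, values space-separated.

After step 1:
  10/3 5/2 9/2 11/3
  17/4 23/5 3 19/4
  19/3 7/2 19/4 7/3
After step 2:
  121/36 56/15 41/12 155/36
  1111/240 357/100 108/25 55/16
  169/36 1151/240 163/48 71/18

Answer: 121/36 56/15 41/12 155/36
1111/240 357/100 108/25 55/16
169/36 1151/240 163/48 71/18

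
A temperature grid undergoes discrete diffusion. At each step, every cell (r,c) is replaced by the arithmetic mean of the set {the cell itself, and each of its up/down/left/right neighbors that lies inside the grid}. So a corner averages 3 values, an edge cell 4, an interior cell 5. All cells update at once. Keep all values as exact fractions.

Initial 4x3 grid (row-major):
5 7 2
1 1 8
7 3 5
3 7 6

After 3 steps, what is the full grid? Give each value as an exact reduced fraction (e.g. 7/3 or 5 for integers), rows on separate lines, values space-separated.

After step 1:
  13/3 15/4 17/3
  7/2 4 4
  7/2 23/5 11/2
  17/3 19/4 6
After step 2:
  139/36 71/16 161/36
  23/6 397/100 115/24
  259/60 447/100 201/40
  167/36 1261/240 65/12
After step 3:
  1747/432 20089/4800 1973/432
  14383/3600 8601/2000 16433/3600
  15533/3600 27643/6000 5911/1200
  10231/2160 71207/14400 3767/720

Answer: 1747/432 20089/4800 1973/432
14383/3600 8601/2000 16433/3600
15533/3600 27643/6000 5911/1200
10231/2160 71207/14400 3767/720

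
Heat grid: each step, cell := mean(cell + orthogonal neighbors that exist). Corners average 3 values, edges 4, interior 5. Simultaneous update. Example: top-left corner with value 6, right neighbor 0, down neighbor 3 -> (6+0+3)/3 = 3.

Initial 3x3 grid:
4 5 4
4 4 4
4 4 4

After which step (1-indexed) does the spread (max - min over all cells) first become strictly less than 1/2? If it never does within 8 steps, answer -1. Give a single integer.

Step 1: max=13/3, min=4, spread=1/3
  -> spread < 1/2 first at step 1
Step 2: max=1027/240, min=4, spread=67/240
Step 3: max=9077/2160, min=807/200, spread=1807/10800
Step 4: max=3613963/864000, min=21961/5400, spread=33401/288000
Step 5: max=32333933/7776000, min=2203391/540000, spread=3025513/38880000
Step 6: max=12906526867/3110400000, min=117955949/28800000, spread=53531/995328
Step 7: max=772528925849/186624000000, min=31895116051/7776000000, spread=450953/11943936
Step 8: max=46298663560603/11197440000000, min=3833488610519/933120000000, spread=3799043/143327232

Answer: 1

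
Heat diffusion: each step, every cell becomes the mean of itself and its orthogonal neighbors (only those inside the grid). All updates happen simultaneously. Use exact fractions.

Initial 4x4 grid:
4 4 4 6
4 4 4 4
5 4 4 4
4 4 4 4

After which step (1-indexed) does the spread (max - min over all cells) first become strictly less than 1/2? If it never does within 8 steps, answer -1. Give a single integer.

Step 1: max=14/3, min=4, spread=2/3
Step 2: max=41/9, min=4, spread=5/9
Step 3: max=473/108, min=97/24, spread=73/216
  -> spread < 1/2 first at step 3
Step 4: max=14003/3240, min=14639/3600, spread=8279/32400
Step 5: max=2076031/486000, min=441773/108000, spread=35221/194400
Step 6: max=15467647/3645000, min=13303807/3240000, spread=4006913/29160000
Step 7: max=14774441/3499200, min=1000409113/243000000, spread=28792951/273375000
Step 8: max=1104275189/262440000, min=60144921257/14580000000, spread=10833303187/131220000000

Answer: 3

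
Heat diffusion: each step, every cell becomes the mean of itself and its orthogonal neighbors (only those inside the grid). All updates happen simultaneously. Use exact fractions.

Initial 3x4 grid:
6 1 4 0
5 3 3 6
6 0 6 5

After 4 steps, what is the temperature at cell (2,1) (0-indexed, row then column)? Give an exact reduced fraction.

Answer: 800011/216000

Derivation:
Step 1: cell (2,1) = 15/4
Step 2: cell (2,1) = 799/240
Step 3: cell (2,1) = 28093/7200
Step 4: cell (2,1) = 800011/216000
Full grid after step 4:
  6703/1800 30839/9000 93967/27000 220913/64800
  398513/108000 670033/180000 53009/15000 545609/144000
  250933/64800 800011/216000 847111/216000 62947/16200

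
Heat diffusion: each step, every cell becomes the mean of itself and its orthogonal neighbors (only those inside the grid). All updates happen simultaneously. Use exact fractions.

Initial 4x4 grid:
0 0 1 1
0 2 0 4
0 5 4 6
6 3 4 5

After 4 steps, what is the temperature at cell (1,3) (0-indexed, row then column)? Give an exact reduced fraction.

Step 1: cell (1,3) = 11/4
Step 2: cell (1,3) = 117/40
Step 3: cell (1,3) = 68/25
Step 4: cell (1,3) = 4049/1500
Full grid after step 4:
  11099/10800 88621/72000 40639/24000 4967/2400
  112861/72000 54719/30000 46451/20000 4049/1500
  174349/72000 167701/60000 244/75 16019/4500
  2635/864 60571/18000 69011/18000 21779/5400

Answer: 4049/1500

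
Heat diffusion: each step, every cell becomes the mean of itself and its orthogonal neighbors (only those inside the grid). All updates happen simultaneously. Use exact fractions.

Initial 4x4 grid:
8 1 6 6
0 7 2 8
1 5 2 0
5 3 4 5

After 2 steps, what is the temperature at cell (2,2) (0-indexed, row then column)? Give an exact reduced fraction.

Step 1: cell (2,2) = 13/5
Step 2: cell (2,2) = 369/100
Full grid after step 2:
  25/6 61/16 251/48 173/36
  51/16 211/50 367/100 233/48
  267/80 81/25 369/100 267/80
  10/3 287/80 267/80 41/12

Answer: 369/100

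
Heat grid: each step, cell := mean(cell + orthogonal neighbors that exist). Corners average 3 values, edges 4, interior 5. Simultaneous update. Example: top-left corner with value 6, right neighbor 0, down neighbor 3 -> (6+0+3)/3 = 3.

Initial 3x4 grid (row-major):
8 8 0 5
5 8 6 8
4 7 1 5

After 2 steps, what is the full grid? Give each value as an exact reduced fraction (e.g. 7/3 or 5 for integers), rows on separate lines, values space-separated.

Answer: 77/12 491/80 1181/240 181/36
1523/240 573/100 269/50 49/10
199/36 1313/240 1141/240 185/36

Derivation:
After step 1:
  7 6 19/4 13/3
  25/4 34/5 23/5 6
  16/3 5 19/4 14/3
After step 2:
  77/12 491/80 1181/240 181/36
  1523/240 573/100 269/50 49/10
  199/36 1313/240 1141/240 185/36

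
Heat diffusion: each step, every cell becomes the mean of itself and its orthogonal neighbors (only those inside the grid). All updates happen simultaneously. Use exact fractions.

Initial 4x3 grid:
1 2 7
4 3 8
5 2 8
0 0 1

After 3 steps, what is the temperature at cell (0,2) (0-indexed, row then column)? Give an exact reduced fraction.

Step 1: cell (0,2) = 17/3
Step 2: cell (0,2) = 185/36
Step 3: cell (0,2) = 5069/1080
Full grid after step 3:
  7013/2160 19111/4800 5069/1080
  11587/3600 3837/1000 33949/7200
  602/225 5023/1500 3121/800
  4891/2160 35783/14400 191/60

Answer: 5069/1080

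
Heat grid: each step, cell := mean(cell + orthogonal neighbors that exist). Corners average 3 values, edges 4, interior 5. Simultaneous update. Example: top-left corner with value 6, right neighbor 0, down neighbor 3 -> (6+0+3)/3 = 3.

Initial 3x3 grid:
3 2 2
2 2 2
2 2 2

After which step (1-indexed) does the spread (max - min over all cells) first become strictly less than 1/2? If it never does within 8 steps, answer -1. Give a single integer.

Answer: 1

Derivation:
Step 1: max=7/3, min=2, spread=1/3
  -> spread < 1/2 first at step 1
Step 2: max=41/18, min=2, spread=5/18
Step 3: max=473/216, min=2, spread=41/216
Step 4: max=28051/12960, min=731/360, spread=347/2592
Step 5: max=1662137/777600, min=7357/3600, spread=2921/31104
Step 6: max=99140539/46656000, min=889483/432000, spread=24611/373248
Step 7: max=5917442033/2799360000, min=20096741/9720000, spread=207329/4478976
Step 8: max=353953152451/167961600000, min=1075601599/518400000, spread=1746635/53747712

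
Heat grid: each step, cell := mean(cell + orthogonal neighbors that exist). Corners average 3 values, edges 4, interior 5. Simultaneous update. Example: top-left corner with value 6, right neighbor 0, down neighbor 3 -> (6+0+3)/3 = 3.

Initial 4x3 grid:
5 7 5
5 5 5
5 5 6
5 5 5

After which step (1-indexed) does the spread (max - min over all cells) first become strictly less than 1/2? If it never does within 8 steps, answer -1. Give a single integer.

Step 1: max=17/3, min=5, spread=2/3
Step 2: max=667/120, min=5, spread=67/120
Step 3: max=739/135, min=911/180, spread=223/540
  -> spread < 1/2 first at step 3
Step 4: max=350881/64800, min=27553/5400, spread=4049/12960
Step 5: max=20962409/3888000, min=554129/108000, spread=202753/777600
Step 6: max=1251253351/233280000, min=50128999/9720000, spread=385259/1866240
Step 7: max=74822159909/13996800000, min=3018585091/583200000, spread=95044709/559872000
Step 8: max=4475616336031/839808000000, min=20187315341/3888000000, spread=921249779/6718464000

Answer: 3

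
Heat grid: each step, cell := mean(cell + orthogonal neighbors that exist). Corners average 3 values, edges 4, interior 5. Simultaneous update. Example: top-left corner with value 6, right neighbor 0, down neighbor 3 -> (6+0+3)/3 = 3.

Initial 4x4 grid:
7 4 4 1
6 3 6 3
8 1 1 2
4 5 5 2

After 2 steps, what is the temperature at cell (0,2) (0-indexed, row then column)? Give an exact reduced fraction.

Step 1: cell (0,2) = 15/4
Step 2: cell (0,2) = 859/240
Full grid after step 2:
  97/18 215/48 859/240 113/36
  245/48 43/10 343/100 83/30
  1201/240 191/50 61/20 11/4
  85/18 61/15 13/4 11/4

Answer: 859/240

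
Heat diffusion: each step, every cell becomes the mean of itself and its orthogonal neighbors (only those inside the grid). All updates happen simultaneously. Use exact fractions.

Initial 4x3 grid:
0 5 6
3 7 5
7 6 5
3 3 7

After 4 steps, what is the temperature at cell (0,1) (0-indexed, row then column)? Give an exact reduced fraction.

Answer: 224363/48000

Derivation:
Step 1: cell (0,1) = 9/2
Step 2: cell (0,1) = 177/40
Step 3: cell (0,1) = 3697/800
Step 4: cell (0,1) = 224363/48000
Full grid after step 4:
  285643/64800 224363/48000 323693/64800
  490853/108000 292451/60000 139057/27000
  512773/108000 1799731/360000 47179/9000
  623161/129600 4325669/864000 223687/43200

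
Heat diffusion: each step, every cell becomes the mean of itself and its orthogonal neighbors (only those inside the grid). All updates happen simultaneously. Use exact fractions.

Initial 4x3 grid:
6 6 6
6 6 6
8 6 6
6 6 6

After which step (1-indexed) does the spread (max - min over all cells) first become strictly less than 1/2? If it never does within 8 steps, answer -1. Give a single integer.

Step 1: max=20/3, min=6, spread=2/3
Step 2: max=391/60, min=6, spread=31/60
Step 3: max=3451/540, min=6, spread=211/540
  -> spread < 1/2 first at step 3
Step 4: max=340897/54000, min=5447/900, spread=14077/54000
Step 5: max=3056407/486000, min=327683/54000, spread=5363/24300
Step 6: max=91220809/14580000, min=182869/30000, spread=93859/583200
Step 7: max=5459074481/874800000, min=296936467/48600000, spread=4568723/34992000
Step 8: max=326708435629/52488000000, min=8929618889/1458000000, spread=8387449/83980800

Answer: 3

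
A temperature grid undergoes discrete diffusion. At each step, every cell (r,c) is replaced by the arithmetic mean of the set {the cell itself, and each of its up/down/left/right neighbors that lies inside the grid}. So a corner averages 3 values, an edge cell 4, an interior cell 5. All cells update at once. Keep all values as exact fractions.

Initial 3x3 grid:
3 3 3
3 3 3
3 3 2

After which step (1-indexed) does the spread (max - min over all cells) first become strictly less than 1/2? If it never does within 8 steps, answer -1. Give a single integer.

Answer: 1

Derivation:
Step 1: max=3, min=8/3, spread=1/3
  -> spread < 1/2 first at step 1
Step 2: max=3, min=49/18, spread=5/18
Step 3: max=3, min=607/216, spread=41/216
Step 4: max=1069/360, min=36749/12960, spread=347/2592
Step 5: max=10643/3600, min=2225863/777600, spread=2921/31104
Step 6: max=1270517/432000, min=134139461/46656000, spread=24611/373248
Step 7: max=28503259/9720000, min=8079357967/2799360000, spread=207329/4478976
Step 8: max=1516398401/518400000, min=485854847549/167961600000, spread=1746635/53747712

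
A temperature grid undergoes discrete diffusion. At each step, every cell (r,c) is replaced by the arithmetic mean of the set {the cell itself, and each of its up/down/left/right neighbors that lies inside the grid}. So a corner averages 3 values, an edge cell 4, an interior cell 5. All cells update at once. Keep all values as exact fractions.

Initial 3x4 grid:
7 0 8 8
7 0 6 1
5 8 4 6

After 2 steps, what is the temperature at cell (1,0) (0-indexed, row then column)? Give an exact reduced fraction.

Step 1: cell (1,0) = 19/4
Step 2: cell (1,0) = 1217/240
Full grid after step 2:
  79/18 1087/240 1123/240 197/36
  1217/240 83/20 99/20 1103/240
  47/9 1267/240 1063/240 179/36

Answer: 1217/240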